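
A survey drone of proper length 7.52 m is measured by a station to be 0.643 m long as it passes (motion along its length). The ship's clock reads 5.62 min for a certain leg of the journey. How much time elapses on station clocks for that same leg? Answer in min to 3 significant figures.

Δt ≈ 65.7 min

Length contraction ⇒ γ = L₀/L = 7.52/0.643 = 11.695
Time dilation: Δt = γτ₀ = 11.695 × 5.62 min = 65.7 min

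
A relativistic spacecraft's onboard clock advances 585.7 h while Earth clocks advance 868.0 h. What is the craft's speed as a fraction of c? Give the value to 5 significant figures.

γ = Δt/τ₀ = 868.0/585.7 = 1.481987
β = √(1 − 1/γ²) = √(1 − 1/1.481987²) = 0.73803

β ≈ 0.73803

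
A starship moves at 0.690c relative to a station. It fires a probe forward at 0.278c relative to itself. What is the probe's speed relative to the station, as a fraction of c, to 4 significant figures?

u ≈ 0.8122c

Relativistic velocity addition: u = (u' + v)/(1 + u'v/c²)
= (0.278 + 0.690)/(1 + 0.278×0.690) = 0.9680/1.19182 = 0.8122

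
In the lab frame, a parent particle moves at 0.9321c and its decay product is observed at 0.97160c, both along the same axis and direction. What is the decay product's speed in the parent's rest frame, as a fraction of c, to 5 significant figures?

u' ≈ 0.41856c

Inverse velocity addition: u' = (u − v)/(1 − uv/c²)
= (0.97160 − 0.9321)/(1 − 0.97160×0.9321) = 0.039500/0.09437164 = 0.41856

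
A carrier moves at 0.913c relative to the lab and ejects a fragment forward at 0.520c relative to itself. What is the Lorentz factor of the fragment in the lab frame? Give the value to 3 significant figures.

γ ≈ 4.23

u_lab = (0.520 + 0.913)/(1 + 0.520×0.913) = 1.433/1.47476 = 0.971684
γ = 1/√(1 − 0.971684²) = 4.23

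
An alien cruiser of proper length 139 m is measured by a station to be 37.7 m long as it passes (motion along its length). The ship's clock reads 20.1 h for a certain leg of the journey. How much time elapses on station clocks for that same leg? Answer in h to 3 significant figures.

Δt ≈ 74.1 h

Length contraction ⇒ γ = L₀/L = 139/37.7 = 3.6870
Time dilation: Δt = γτ₀ = 3.6870 × 20.1 h = 74.1 h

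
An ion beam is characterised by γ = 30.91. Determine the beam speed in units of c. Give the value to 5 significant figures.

β = √(1 − 1/γ²) = √(1 − 1/30.91²) = √(0.9989533) = 0.99948

β ≈ 0.99948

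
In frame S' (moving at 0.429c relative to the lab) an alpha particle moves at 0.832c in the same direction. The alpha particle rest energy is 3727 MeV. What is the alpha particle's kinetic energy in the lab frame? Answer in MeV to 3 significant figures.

K ≈ 6360 MeV

u_lab = (0.832 + 0.429)/(1 + 0.832×0.429) = 0.929305
γ = 1/√(1 − 0.929305²) = 2.7077
K = (γ − 1)m₀c² = (2.7077 − 1) × 3727 = 1.7077 × 3727 = 6360 MeV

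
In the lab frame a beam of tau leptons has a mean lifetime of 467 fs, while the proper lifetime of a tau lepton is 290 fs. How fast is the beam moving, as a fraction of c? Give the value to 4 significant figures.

β ≈ 0.7838

γ = Δt/τ₀ = 467/290 = 1.61034
β = √(1 − 1/γ²) = √(1 − 1/1.61034²) = 0.7838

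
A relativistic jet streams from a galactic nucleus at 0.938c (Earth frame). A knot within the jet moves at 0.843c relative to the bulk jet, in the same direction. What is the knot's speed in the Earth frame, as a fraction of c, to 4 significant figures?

Relativistic velocity addition: u = (u' + v)/(1 + u'v/c²)
= (0.843 + 0.938)/(1 + 0.843×0.938) = 1.781/1.79073 = 0.9946

u ≈ 0.9946c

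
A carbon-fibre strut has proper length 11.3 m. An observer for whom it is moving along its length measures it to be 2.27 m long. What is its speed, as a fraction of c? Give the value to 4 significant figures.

β ≈ 0.9796

γ = L₀/L = 11.3/2.27 = 4.97797
β = √(1 − 1/γ²) = 0.9796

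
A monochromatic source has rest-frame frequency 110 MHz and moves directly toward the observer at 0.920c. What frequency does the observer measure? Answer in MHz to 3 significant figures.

f_obs ≈ 539 MHz

Relativistic Doppler: f_obs = f_src √((1+β)/(1−β))
= 110 × √(1.9200/0.080000) = 110 × 4.8990 = 539 MHz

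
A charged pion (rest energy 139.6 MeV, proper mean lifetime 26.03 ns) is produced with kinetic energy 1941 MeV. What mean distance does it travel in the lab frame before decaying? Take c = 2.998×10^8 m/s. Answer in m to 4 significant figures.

d ≈ 116.0 m

γ = 1 + K/(m₀c²) = 1 + 1941/139.6 = 14.9040
β = √(1 − 1/γ²) = 0.997747
Dilated lifetime: γτ₀ = 14.9040 × 26.03 ns = 387.951 ns
d = βc·γτ₀ = 0.997747 × (2.998×10^8 m/s) × 3.87951×10^-7 s = 116.0 m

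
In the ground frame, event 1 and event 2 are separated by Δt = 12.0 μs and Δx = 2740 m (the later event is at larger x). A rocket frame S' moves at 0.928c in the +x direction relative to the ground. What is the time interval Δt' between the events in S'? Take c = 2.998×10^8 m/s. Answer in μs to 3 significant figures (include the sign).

γ = 1/√(1 − 0.928²) = 2.6840
Δt' = γ(Δt − vΔx/c²) = 2.6840 × (12.0 μs − 0.928×2740 m / (2.998×10^8 m/s))
= 2.6840 × (3.5186 μs) = 9.44 μs

Δt' ≈ 9.44 μs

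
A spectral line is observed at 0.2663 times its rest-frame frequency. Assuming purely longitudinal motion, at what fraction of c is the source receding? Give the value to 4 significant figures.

f_obs/f_src = √((1−β)/(1+β)) = 0.2663  ⇒  (1−β)/(1+β) = 0.0709157
β = |1 − D²|/(1 + D²) = |1 − 0.0709157|/(1 + 0.0709157) = 0.8676

β ≈ 0.8676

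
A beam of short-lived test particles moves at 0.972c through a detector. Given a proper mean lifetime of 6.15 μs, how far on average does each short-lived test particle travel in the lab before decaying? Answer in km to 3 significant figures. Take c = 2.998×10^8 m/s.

γ = 1/√(1 − 0.972²) = 4.2557
Dilated lifetime: Δt = γτ₀ = 4.2557 × 6.15 μs = 26.172 μs
d = vΔt = 0.972c × 26.172 μs = 2.9141×10^8 m/s × 2.6172×10^-5 s = 7.63 km

d ≈ 7.63 km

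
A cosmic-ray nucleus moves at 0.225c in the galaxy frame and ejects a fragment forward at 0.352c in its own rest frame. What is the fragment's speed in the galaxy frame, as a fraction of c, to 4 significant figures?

u ≈ 0.5347c

Compose boost 2: (0.352 + 0.225)/(1 + 0.352×0.225) = 0.5770/1.07920 = 0.5347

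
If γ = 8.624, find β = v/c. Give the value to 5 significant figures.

β = √(1 − 1/γ²) = √(1 − 1/8.624²) = √(0.9865543) = 0.99325

β ≈ 0.99325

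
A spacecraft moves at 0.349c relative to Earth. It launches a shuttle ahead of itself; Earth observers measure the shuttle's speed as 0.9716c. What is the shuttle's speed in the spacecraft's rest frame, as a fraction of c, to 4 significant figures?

u' ≈ 0.9420c

Inverse velocity addition: u' = (u − v)/(1 − uv/c²)
= (0.9716 − 0.349)/(1 − 0.9716×0.349) = 0.6226/0.660912 = 0.9420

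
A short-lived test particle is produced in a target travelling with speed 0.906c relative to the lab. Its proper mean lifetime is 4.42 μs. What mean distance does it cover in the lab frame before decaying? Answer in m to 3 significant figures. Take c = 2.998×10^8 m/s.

γ = 1/√(1 − 0.906²) = 2.3625
Dilated lifetime: Δt = γτ₀ = 2.3625 × 4.42 μs = 10.442 μs
d = vΔt = 0.906c × 10.442 μs = 2.7162×10^8 m/s × 1.0442×10^-5 s = 2840 m

d ≈ 2840 m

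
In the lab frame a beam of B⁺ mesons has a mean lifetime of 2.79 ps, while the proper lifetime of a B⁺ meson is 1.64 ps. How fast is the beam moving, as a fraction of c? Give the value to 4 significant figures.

β ≈ 0.8090

γ = Δt/τ₀ = 2.79/1.64 = 1.70122
β = √(1 − 1/γ²) = √(1 − 1/1.70122²) = 0.8090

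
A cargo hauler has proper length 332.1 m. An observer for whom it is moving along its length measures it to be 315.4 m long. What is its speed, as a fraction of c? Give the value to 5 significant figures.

β ≈ 0.31312

γ = L₀/L = 332.1/315.4 = 1.052949
β = √(1 − 1/γ²) = 0.31312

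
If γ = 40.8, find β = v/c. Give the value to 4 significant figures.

β = √(1 − 1/γ²) = √(1 − 1/40.8²) = √(0.999399) = 0.9997

β ≈ 0.9997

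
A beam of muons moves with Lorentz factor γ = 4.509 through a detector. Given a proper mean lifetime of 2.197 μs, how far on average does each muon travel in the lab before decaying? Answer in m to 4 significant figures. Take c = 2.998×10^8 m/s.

d ≈ 2896 m

β = √(1 − 1/γ²) = √(1 − 1/4.509²) = 0.975097
Dilated lifetime: Δt = γτ₀ = 4.509 × 2.197 μs = 9.90627 μs
d = vΔt = 0.975097c × 9.90627 μs = 2.92334×10^8 m/s × 9.90627×10^-6 s = 2896 m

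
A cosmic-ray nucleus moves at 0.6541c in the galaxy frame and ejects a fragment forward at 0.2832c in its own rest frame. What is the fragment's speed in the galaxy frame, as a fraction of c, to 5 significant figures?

Compose boost 2: (0.2832 + 0.6541)/(1 + 0.2832×0.6541) = 0.93730/1.185241 = 0.79081

u ≈ 0.79081c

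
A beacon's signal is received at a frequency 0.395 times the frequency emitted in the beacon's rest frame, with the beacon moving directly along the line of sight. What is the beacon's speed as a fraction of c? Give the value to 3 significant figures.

f_obs/f_src = √((1−β)/(1+β)) = 0.395  ⇒  (1−β)/(1+β) = 0.15603
β = |1 − D²|/(1 + D²) = |1 − 0.15603|/(1 + 0.15603) = 0.730

β ≈ 0.730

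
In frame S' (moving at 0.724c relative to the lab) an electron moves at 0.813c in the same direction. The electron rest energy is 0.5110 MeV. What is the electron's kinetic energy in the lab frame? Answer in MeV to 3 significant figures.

K ≈ 1.51 MeV

u_lab = (0.813 + 0.724)/(1 + 0.813×0.724) = 0.967511
γ = 1/√(1 − 0.967511²) = 3.9553
K = (γ − 1)m₀c² = (3.9553 − 1) × 0.5110 = 2.9553 × 0.5110 = 1.51 MeV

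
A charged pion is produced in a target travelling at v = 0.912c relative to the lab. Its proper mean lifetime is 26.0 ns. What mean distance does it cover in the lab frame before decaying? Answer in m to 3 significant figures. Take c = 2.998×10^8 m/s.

γ = 1/√(1 − 0.912²) = 2.4379
Dilated lifetime: Δt = γτ₀ = 2.4379 × 26.0 ns = 63.385 ns
d = vΔt = 0.912c × 63.385 ns = 2.7342×10^8 m/s × 6.3385×10^-8 s = 17.3 m

d ≈ 17.3 m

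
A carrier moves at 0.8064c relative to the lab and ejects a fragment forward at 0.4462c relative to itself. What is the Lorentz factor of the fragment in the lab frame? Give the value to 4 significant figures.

γ ≈ 2.569

u_lab = (0.4462 + 0.8064)/(1 + 0.4462×0.8064) = 1.2526/1.359816 = 0.9211543
γ = 1/√(1 − 0.9211543²) = 2.569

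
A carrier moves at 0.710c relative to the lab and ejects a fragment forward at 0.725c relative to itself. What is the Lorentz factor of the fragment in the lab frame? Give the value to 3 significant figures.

u_lab = (0.725 + 0.710)/(1 + 0.725×0.710) = 1.435/1.51475 = 0.947351
γ = 1/√(1 − 0.947351²) = 3.12

γ ≈ 3.12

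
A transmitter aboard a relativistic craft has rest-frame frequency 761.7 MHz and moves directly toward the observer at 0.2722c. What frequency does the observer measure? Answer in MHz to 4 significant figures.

f_obs ≈ 1007 MHz

Relativistic Doppler: f_obs = f_src √((1+β)/(1−β))
= 761.7 × √(1.27220/0.727800) = 761.7 × 1.32212 = 1007 MHz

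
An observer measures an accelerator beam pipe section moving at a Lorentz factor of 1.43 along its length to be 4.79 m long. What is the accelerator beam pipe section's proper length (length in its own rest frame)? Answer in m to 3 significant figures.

γ = 1.43 (given)
L₀ = γL = 1.43 × 4.79 = 6.85 m

L₀ ≈ 6.85 m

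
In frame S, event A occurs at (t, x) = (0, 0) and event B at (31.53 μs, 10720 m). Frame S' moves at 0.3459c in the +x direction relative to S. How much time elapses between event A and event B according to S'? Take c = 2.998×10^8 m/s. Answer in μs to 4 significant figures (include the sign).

Δt' ≈ 20.42 μs

γ = 1/√(1 − 0.3459²) = 1.06579
Δt' = γ(Δt − vΔx/c²) = 1.06579 × (31.53 μs − 0.3459×10720 m / (2.998×10^8 m/s))
= 1.06579 × (19.1616 μs) = 20.42 μs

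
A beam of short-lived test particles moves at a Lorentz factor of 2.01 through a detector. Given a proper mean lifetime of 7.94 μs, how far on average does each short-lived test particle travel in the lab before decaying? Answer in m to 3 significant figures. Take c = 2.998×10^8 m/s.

β = √(1 − 1/γ²) = √(1 − 1/2.01²) = 0.86746
Dilated lifetime: Δt = γτ₀ = 2.01 × 7.94 μs = 15.959 μs
d = vΔt = 0.86746c × 15.959 μs = 2.6006×10^8 m/s × 1.5959×10^-5 s = 4150 m

d ≈ 4150 m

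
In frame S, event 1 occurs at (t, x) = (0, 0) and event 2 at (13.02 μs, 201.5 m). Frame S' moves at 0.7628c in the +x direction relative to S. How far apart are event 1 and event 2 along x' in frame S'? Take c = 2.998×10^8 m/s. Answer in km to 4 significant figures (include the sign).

γ = 1/√(1 − 0.7628²) = 1.54647
Δx' = γ(Δx − vΔt) = 1.54647 × (201.5 m − 0.7628×(2.998×10^8 m/s)×13.02×10^-6 s)
= 1.54647 × (-2776.01 m) = -4.293 km

Δx' ≈ -4.293 km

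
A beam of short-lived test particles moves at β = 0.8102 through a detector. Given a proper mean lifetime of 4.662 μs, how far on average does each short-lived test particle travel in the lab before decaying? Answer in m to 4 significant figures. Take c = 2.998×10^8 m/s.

γ = 1/√(1 − 0.8102²) = 1.70604
Dilated lifetime: Δt = γτ₀ = 1.70604 × 4.662 μs = 7.95355 μs
d = vΔt = 0.8102c × 7.95355 μs = 2.42898×10^8 m/s × 7.95355×10^-6 s = 1932 m

d ≈ 1932 m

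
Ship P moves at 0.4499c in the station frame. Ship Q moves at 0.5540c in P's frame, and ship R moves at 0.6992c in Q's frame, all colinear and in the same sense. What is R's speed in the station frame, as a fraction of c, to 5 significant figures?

u ≈ 0.96218c

Compose boost 2: (0.5540 + 0.4499)/(1 + 0.5540×0.4499) = 1.0039/1.249245 = 0.8036056
Compose boost 3: (0.6992 + 0.8036056)/(1 + 0.6992×0.8036056) = 1.502806/1.561881 = 0.96218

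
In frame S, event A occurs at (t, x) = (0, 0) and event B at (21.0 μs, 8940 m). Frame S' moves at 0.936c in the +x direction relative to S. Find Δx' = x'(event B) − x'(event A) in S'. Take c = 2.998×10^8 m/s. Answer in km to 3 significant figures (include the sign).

Δx' ≈ 8.66 km

γ = 1/√(1 − 0.936²) = 2.8409
Δx' = γ(Δx − vΔt) = 2.8409 × (8940 m − 0.936×(2.998×10^8 m/s)×21.0×10^-6 s)
= 2.8409 × (3047.1 m) = 8.66 km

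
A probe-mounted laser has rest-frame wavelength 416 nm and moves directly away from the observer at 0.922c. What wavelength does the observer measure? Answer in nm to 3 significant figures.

Relativistic Doppler: λ_obs = λ_src √((1+β)/(1−β))
= 416 × √(1.9220/0.078000) = 416 × 4.9640 = 2070 nm

λ_obs ≈ 2070 nm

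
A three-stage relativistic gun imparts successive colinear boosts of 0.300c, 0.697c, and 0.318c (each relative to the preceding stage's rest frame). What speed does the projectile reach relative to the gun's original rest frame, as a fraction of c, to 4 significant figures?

u ≈ 0.9052c

Compose boost 2: (0.697 + 0.300)/(1 + 0.697×0.300) = 0.9970/1.20910 = 0.824580
Compose boost 3: (0.318 + 0.824580)/(1 + 0.318×0.824580) = 1.14258/1.26222 = 0.9052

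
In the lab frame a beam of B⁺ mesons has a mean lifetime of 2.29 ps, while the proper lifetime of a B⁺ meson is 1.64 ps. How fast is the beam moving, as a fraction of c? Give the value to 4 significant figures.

β ≈ 0.6979

γ = Δt/τ₀ = 2.29/1.64 = 1.39634
β = √(1 − 1/γ²) = √(1 − 1/1.39634²) = 0.6979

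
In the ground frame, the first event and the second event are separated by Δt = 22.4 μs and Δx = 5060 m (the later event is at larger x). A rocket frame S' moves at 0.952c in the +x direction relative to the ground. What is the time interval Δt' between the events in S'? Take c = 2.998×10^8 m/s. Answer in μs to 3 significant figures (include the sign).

γ = 1/√(1 − 0.952²) = 3.2669
Δt' = γ(Δt − vΔx/c²) = 3.2669 × (22.4 μs − 0.952×5060 m / (2.998×10^8 m/s))
= 3.2669 × (6.3322 μs) = 20.7 μs

Δt' ≈ 20.7 μs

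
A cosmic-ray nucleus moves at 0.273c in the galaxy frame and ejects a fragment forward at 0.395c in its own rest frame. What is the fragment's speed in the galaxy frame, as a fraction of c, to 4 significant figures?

Compose boost 2: (0.395 + 0.273)/(1 + 0.395×0.273) = 0.6680/1.10784 = 0.6030

u ≈ 0.6030c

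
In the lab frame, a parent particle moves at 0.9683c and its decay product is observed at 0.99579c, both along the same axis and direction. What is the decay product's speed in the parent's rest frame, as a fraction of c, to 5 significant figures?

Inverse velocity addition: u' = (u − v)/(1 − uv/c²)
= (0.99579 − 0.9683)/(1 − 0.99579×0.9683) = 0.027490/0.03577654 = 0.76838

u' ≈ 0.76838c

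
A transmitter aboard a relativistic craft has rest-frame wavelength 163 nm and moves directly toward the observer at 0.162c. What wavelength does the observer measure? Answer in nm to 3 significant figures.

λ_obs ≈ 138 nm

Relativistic Doppler: λ_obs = λ_src √((1−β)/(1+β))
= 163 × √(0.83800/1.1620) = 163 × 0.84922 = 138 nm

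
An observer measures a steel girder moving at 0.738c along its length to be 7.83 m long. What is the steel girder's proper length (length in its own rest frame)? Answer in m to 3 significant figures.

γ = 1/√(1 − 0.738²) = 1.4819
L₀ = γL = 1.4819 × 7.83 = 11.6 m

L₀ ≈ 11.6 m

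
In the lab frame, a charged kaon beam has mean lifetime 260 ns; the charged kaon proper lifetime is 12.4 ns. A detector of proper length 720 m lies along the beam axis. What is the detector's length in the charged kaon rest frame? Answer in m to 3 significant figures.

L ≈ 34.3 m

Time dilation ⇒ γ = Δt/τ₀ = 260/12.4 = 20.968
Length contraction: L = L₀/γ = 720/20.968 = 34.3 m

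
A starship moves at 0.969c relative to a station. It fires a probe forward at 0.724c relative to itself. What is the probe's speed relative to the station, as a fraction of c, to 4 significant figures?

Relativistic velocity addition: u = (u' + v)/(1 + u'v/c²)
= (0.724 + 0.969)/(1 + 0.724×0.969) = 1.693/1.70156 = 0.9950

u ≈ 0.9950c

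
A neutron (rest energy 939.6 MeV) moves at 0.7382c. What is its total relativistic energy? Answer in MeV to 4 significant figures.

γ = 1/√(1 − 0.7382²) = 1.48240
E = γm₀c² = 1.48240 × 939.6 MeV = 1393 MeV

E ≈ 1393 MeV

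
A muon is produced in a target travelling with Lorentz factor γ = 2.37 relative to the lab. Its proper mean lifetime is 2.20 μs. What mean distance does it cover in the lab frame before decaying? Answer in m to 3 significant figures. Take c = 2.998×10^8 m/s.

β = √(1 − 1/γ²) = √(1 − 1/2.37²) = 0.90662
Dilated lifetime: Δt = γτ₀ = 2.37 × 2.20 μs = 5.2140 μs
d = vΔt = 0.90662c × 5.2140 μs = 2.7181×10^8 m/s × 5.2140×10^-6 s = 1420 m

d ≈ 1420 m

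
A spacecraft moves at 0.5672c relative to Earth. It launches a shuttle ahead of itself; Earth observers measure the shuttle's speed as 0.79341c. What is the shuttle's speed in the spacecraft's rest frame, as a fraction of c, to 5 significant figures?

u' ≈ 0.41131c

Inverse velocity addition: u' = (u − v)/(1 − uv/c²)
= (0.79341 − 0.5672)/(1 − 0.79341×0.5672) = 0.22621/0.5499778 = 0.41131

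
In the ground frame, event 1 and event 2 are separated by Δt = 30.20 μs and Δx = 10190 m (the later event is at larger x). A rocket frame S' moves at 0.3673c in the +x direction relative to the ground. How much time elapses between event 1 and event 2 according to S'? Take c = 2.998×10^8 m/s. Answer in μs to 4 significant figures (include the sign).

Δt' ≈ 19.05 μs

γ = 1/√(1 − 0.3673²) = 1.07515
Δt' = γ(Δt − vΔx/c²) = 1.07515 × (30.20 μs − 0.3673×10190 m / (2.998×10^8 m/s))
= 1.07515 × (17.7157 μs) = 19.05 μs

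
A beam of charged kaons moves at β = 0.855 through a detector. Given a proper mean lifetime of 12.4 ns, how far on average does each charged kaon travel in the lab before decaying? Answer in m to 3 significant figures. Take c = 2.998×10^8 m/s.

d ≈ 6.13 m

γ = 1/√(1 − 0.855²) = 1.9282
Dilated lifetime: Δt = γτ₀ = 1.9282 × 12.4 ns = 23.909 ns
d = vΔt = 0.855c × 23.909 ns = 2.5633×10^8 m/s × 2.3909×10^-8 s = 6.13 m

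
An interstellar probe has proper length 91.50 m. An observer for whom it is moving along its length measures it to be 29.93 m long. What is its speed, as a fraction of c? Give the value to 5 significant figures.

γ = L₀/L = 91.50/29.93 = 3.057133
β = √(1 − 1/γ²) = 0.94499

β ≈ 0.94499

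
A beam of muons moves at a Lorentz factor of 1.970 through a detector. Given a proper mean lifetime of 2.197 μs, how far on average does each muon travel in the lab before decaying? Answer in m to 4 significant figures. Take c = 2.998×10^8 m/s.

β = √(1 − 1/γ²) = √(1 − 1/1.970²) = 0.861584
Dilated lifetime: Δt = γτ₀ = 1.970 × 2.197 μs = 4.32809 μs
d = vΔt = 0.861584c × 4.32809 μs = 2.58303×10^8 m/s × 4.32809×10^-6 s = 1118 m

d ≈ 1118 m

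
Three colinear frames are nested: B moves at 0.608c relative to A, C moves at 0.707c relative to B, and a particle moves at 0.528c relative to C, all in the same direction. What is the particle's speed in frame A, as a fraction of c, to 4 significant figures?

u ≈ 0.9745c

Compose boost 2: (0.707 + 0.608)/(1 + 0.707×0.608) = 1.315/1.42986 = 0.919673
Compose boost 3: (0.528 + 0.919673)/(1 + 0.528×0.919673) = 1.44767/1.48559 = 0.9745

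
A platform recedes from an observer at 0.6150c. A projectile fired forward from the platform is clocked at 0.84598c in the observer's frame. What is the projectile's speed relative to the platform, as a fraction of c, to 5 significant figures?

u' ≈ 0.48149c

Inverse velocity addition: u' = (u − v)/(1 − uv/c²)
= (0.84598 − 0.6150)/(1 − 0.84598×0.6150) = 0.23098/0.4797223 = 0.48149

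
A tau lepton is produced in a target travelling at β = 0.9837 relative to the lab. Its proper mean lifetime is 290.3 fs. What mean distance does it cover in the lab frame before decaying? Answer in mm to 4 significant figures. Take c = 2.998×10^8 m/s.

d ≈ 0.4761 mm

γ = 1/√(1 − 0.9837²) = 5.56120
Dilated lifetime: Δt = γτ₀ = 5.56120 × 290.3 fs = 1614.42 fs
d = vΔt = 0.9837c × 1614.42 fs = 2.94913×10^8 m/s × 1.61442×10^-12 s = 0.4761 mm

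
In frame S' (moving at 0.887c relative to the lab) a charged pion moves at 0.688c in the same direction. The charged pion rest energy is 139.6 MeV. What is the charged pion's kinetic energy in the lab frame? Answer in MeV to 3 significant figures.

K ≈ 531 MeV

u_lab = (0.688 + 0.887)/(1 + 0.688×0.887) = 0.978105
γ = 1/√(1 − 0.978105²) = 4.8051
K = (γ − 1)m₀c² = (4.8051 − 1) × 139.6 = 3.8051 × 139.6 = 531 MeV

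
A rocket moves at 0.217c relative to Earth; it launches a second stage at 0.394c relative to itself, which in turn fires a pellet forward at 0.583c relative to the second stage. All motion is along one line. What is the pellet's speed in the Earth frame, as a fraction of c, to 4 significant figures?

u ≈ 0.8628c

Compose boost 2: (0.394 + 0.217)/(1 + 0.394×0.217) = 0.6110/1.08550 = 0.562875
Compose boost 3: (0.583 + 0.562875)/(1 + 0.583×0.562875) = 1.14588/1.32816 = 0.8628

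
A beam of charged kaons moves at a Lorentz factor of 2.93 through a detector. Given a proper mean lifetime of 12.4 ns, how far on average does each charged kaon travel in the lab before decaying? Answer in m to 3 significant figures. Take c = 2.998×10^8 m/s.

d ≈ 10.2 m

β = √(1 − 1/γ²) = √(1 − 1/2.93²) = 0.93996
Dilated lifetime: Δt = γτ₀ = 2.93 × 12.4 ns = 36.332 ns
d = vΔt = 0.93996c × 36.332 ns = 2.8180×10^8 m/s × 3.6332×10^-8 s = 10.2 m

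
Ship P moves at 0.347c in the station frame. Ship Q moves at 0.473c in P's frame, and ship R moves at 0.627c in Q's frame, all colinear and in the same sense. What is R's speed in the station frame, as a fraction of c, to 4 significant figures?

Compose boost 2: (0.473 + 0.347)/(1 + 0.473×0.347) = 0.8200/1.16413 = 0.704388
Compose boost 3: (0.627 + 0.704388)/(1 + 0.627×0.704388) = 1.33139/1.44165 = 0.9235

u ≈ 0.9235c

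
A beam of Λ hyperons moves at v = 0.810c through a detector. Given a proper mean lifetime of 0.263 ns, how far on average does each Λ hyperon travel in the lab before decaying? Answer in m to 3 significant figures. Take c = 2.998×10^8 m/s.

γ = 1/√(1 − 0.810²) = 1.7052
Dilated lifetime: Δt = γτ₀ = 1.7052 × 0.263 ns = 0.44848 ns
d = vΔt = 0.810c × 0.44848 ns = 2.4284×10^8 m/s × 4.4848×10^-10 s = 0.109 m

d ≈ 0.109 m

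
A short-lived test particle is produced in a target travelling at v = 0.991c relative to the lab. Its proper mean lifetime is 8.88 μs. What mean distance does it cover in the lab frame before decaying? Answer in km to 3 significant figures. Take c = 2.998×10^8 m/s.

d ≈ 19.7 km

γ = 1/√(1 − 0.991²) = 7.4704
Dilated lifetime: Δt = γτ₀ = 7.4704 × 8.88 μs = 66.337 μs
d = vΔt = 0.991c × 66.337 μs = 2.9710×10^8 m/s × 6.6337×10^-5 s = 19.7 km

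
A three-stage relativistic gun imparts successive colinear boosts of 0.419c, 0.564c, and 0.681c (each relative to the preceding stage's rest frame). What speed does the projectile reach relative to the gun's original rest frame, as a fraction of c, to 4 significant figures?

u ≈ 0.9576c

Compose boost 2: (0.564 + 0.419)/(1 + 0.564×0.419) = 0.9830/1.23632 = 0.795104
Compose boost 3: (0.681 + 0.795104)/(1 + 0.681×0.795104) = 1.47610/1.54147 = 0.9576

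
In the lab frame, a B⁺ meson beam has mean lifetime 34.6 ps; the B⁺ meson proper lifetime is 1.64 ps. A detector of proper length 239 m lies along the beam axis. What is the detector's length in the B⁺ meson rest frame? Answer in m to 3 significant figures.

Time dilation ⇒ γ = Δt/τ₀ = 34.6/1.64 = 21.098
Length contraction: L = L₀/γ = 239/21.098 = 11.3 m

L ≈ 11.3 m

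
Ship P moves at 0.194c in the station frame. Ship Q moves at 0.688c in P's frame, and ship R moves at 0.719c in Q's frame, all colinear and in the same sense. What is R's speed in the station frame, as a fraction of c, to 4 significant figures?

u ≈ 0.9600c

Compose boost 2: (0.688 + 0.194)/(1 + 0.688×0.194) = 0.8820/1.13347 = 0.778140
Compose boost 3: (0.719 + 0.778140)/(1 + 0.719×0.778140) = 1.49714/1.55948 = 0.9600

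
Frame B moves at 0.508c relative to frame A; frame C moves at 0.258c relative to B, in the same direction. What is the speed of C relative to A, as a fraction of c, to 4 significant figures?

u ≈ 0.6772c

Compose boost 2: (0.258 + 0.508)/(1 + 0.258×0.508) = 0.7660/1.13106 = 0.6772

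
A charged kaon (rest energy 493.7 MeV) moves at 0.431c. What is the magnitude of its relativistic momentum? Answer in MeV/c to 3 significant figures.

γ = 1/√(1 − 0.431²) = 1.1082
p = γβm₀c = 1.1082 × 0.431 × 493.7 MeV/c = 236 MeV/c

p ≈ 236 MeV/c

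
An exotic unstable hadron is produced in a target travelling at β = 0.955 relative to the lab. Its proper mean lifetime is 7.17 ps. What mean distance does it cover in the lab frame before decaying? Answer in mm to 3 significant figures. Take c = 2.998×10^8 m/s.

γ = 1/√(1 − 0.955²) = 3.3715
Dilated lifetime: Δt = γτ₀ = 3.3715 × 7.17 ps = 24.173 ps
d = vΔt = 0.955c × 24.173 ps = 2.8631×10^8 m/s × 2.4173×10^-11 s = 6.92 mm

d ≈ 6.92 mm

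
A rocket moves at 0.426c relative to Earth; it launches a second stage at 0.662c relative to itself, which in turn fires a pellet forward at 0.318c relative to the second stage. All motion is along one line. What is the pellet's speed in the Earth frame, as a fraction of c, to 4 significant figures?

u ≈ 0.9187c

Compose boost 2: (0.662 + 0.426)/(1 + 0.662×0.426) = 1.088/1.28201 = 0.848666
Compose boost 3: (0.318 + 0.848666)/(1 + 0.318×0.848666) = 1.16667/1.26988 = 0.9187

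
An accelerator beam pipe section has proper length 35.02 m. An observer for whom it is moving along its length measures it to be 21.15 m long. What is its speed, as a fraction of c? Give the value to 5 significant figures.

β ≈ 0.79703

γ = L₀/L = 35.02/21.15 = 1.655792
β = √(1 − 1/γ²) = 0.79703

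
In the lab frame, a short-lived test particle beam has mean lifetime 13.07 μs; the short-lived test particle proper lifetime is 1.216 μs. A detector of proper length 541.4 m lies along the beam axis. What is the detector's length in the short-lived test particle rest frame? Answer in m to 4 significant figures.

L ≈ 50.37 m

Time dilation ⇒ γ = Δt/τ₀ = 13.07/1.216 = 10.7484
Length contraction: L = L₀/γ = 541.4/10.7484 = 50.37 m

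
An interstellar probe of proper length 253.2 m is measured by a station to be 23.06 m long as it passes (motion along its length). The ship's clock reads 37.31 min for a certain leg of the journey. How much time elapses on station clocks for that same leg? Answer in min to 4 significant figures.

Length contraction ⇒ γ = L₀/L = 253.2/23.06 = 10.9801
Time dilation: Δt = γτ₀ = 10.9801 × 37.31 min = 409.7 min

Δt ≈ 409.7 min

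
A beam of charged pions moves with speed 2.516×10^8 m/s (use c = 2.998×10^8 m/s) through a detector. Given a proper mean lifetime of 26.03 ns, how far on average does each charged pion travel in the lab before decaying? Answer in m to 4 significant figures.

d ≈ 12.04 m

β = v/c = 2.516×10^8 / 2.998×10^8 = 0.839226
γ = 1/√(1 − 0.839226²) = 1.83897
Dilated lifetime: Δt = γτ₀ = 1.83897 × 26.03 ns = 47.8684 ns
d = vΔt = 0.839226c × 47.8684 ns = 2.51600×10^8 m/s × 4.78684×10^-8 s = 12.04 m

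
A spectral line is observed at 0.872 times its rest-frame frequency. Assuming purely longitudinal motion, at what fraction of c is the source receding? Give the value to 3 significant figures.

f_obs/f_src = √((1−β)/(1+β)) = 0.872  ⇒  (1−β)/(1+β) = 0.76038
β = |1 − D²|/(1 + D²) = |1 − 0.76038|/(1 + 0.76038) = 0.136

β ≈ 0.136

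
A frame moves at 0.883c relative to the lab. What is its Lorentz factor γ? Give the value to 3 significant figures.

γ = 1/√(1 − β²) = 1/√(1 − 0.883²) = 1/√(0.22031) = 2.13

γ ≈ 2.13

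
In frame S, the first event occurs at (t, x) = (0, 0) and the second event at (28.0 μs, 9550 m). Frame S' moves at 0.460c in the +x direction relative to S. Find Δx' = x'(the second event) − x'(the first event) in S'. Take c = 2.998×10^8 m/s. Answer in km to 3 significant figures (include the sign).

Δx' ≈ 6.41 km

γ = 1/√(1 − 0.460²) = 1.1262
Δx' = γ(Δx − vΔt) = 1.1262 × (9550 m − 0.460×(2.998×10^8 m/s)×28.0×10^-6 s)
= 1.1262 × (5688.6 m) = 6.41 km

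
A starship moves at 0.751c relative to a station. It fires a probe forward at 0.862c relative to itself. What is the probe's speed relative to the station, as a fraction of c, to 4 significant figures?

u ≈ 0.9791c

Relativistic velocity addition: u = (u' + v)/(1 + u'v/c²)
= (0.862 + 0.751)/(1 + 0.862×0.751) = 1.613/1.64736 = 0.9791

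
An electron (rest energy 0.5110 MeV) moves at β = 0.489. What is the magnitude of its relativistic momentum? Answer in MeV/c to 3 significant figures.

p ≈ 0.286 MeV/c

γ = 1/√(1 − 0.489²) = 1.1464
p = γβm₀c = 1.1464 × 0.489 × 0.5110 MeV/c = 0.286 MeV/c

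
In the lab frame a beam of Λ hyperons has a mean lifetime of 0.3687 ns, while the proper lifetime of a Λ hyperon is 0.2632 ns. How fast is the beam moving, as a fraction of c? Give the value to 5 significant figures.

β ≈ 0.70029

γ = Δt/τ₀ = 0.3687/0.2632 = 1.400836
β = √(1 − 1/γ²) = √(1 − 1/1.400836²) = 0.70029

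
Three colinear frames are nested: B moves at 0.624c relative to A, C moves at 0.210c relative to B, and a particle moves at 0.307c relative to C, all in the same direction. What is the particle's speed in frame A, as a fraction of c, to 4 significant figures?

Compose boost 2: (0.210 + 0.624)/(1 + 0.210×0.624) = 0.8340/1.13104 = 0.737374
Compose boost 3: (0.307 + 0.737374)/(1 + 0.307×0.737374) = 1.04437/1.22637 = 0.8516

u ≈ 0.8516c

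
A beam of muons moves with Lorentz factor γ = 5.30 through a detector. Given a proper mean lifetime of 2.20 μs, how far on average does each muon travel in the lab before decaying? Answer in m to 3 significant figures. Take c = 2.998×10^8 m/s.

d ≈ 3430 m

β = √(1 − 1/γ²) = √(1 − 1/5.30²) = 0.98204
Dilated lifetime: Δt = γτ₀ = 5.30 × 2.20 μs = 11.660 μs
d = vΔt = 0.98204c × 11.660 μs = 2.9442×10^8 m/s × 1.1660×10^-5 s = 3430 m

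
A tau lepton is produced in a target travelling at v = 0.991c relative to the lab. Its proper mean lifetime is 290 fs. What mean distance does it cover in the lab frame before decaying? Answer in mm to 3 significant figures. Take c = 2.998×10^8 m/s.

γ = 1/√(1 − 0.991²) = 7.4704
Dilated lifetime: Δt = γτ₀ = 7.4704 × 290 fs = 2166.4 fs
d = vΔt = 0.991c × 2166.4 fs = 2.9710×10^8 m/s × 2.1664×10^-12 s = 0.644 mm

d ≈ 0.644 mm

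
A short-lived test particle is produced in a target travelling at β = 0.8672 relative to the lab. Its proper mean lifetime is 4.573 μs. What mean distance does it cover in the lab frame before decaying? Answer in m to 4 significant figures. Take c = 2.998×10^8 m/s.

d ≈ 2388 m

γ = 1/√(1 − 0.8672²) = 2.00819
Dilated lifetime: Δt = γτ₀ = 2.00819 × 4.573 μs = 9.18347 μs
d = vΔt = 0.8672c × 9.18347 μs = 2.59987×10^8 m/s × 9.18347×10^-6 s = 2388 m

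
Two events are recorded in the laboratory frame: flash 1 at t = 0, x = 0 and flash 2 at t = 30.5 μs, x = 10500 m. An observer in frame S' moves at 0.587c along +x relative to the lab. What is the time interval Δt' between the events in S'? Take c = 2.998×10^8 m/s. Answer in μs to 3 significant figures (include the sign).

Δt' ≈ 12.3 μs

γ = 1/√(1 − 0.587²) = 1.2352
Δt' = γ(Δt − vΔx/c²) = 1.2352 × (30.5 μs − 0.587×10500 m / (2.998×10^8 m/s))
= 1.2352 × (9.9413 μs) = 12.3 μs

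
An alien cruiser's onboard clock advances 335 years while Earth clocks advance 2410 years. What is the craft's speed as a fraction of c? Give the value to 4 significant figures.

γ = Δt/τ₀ = 2410/335 = 7.19403
β = √(1 − 1/γ²) = √(1 − 1/7.19403²) = 0.9903

β ≈ 0.9903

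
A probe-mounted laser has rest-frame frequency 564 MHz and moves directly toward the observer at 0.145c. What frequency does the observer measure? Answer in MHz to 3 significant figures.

f_obs ≈ 653 MHz

Relativistic Doppler: f_obs = f_src √((1+β)/(1−β))
= 564 × √(1.1450/0.85500) = 564 × 1.1572 = 653 MHz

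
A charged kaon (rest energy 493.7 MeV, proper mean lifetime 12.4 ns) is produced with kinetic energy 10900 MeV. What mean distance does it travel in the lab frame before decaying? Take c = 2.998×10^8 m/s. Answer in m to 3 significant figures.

d ≈ 85.7 m

γ = 1 + K/(m₀c²) = 1 + 10900/493.7 = 23.078
β = √(1 − 1/γ²) = 0.99906
Dilated lifetime: γτ₀ = 23.078 × 12.4 ns = 286.17 ns
d = βc·γτ₀ = 0.99906 × (2.998×10^8 m/s) × 2.8617×10^-7 s = 85.7 m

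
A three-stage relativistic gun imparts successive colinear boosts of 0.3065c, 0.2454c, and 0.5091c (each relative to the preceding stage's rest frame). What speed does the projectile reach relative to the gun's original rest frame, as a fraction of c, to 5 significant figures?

u ≈ 0.81058c

Compose boost 2: (0.2454 + 0.3065)/(1 + 0.2454×0.3065) = 0.55190/1.075215 = 0.5132926
Compose boost 3: (0.5091 + 0.5132926)/(1 + 0.5091×0.5132926) = 1.022393/1.261317 = 0.81058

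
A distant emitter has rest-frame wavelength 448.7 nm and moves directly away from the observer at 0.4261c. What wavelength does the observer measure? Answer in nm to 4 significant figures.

λ_obs ≈ 707.3 nm

Relativistic Doppler: λ_obs = λ_src √((1+β)/(1−β))
= 448.7 × √(1.42610/0.573900) = 448.7 × 1.57637 = 707.3 nm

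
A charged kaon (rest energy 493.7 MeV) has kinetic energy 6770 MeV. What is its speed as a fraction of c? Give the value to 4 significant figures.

β ≈ 0.9977

γ = 1 + K/(m₀c²) = 1 + 6770/493.7 = 14.7128
β = √(1 − 1/γ²) = 0.9977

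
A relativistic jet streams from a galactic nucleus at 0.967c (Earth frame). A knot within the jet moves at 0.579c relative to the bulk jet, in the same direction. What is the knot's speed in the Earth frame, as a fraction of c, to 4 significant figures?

u ≈ 0.9911c

Relativistic velocity addition: u = (u' + v)/(1 + u'v/c²)
= (0.579 + 0.967)/(1 + 0.579×0.967) = 1.546/1.55989 = 0.9911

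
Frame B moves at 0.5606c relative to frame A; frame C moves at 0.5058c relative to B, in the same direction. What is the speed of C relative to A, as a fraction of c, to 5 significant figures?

Compose boost 2: (0.5058 + 0.5606)/(1 + 0.5058×0.5606) = 1.0664/1.283551 = 0.83082

u ≈ 0.83082c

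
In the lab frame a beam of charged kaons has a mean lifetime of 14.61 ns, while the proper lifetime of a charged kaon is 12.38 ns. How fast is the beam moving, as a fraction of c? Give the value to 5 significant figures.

β ≈ 0.53101

γ = Δt/τ₀ = 14.61/12.38 = 1.180129
β = √(1 − 1/γ²) = √(1 − 1/1.180129²) = 0.53101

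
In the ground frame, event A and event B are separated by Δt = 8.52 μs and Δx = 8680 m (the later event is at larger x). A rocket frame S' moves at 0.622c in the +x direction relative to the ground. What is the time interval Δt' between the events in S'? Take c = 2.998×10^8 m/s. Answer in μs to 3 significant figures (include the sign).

γ = 1/√(1 − 0.622²) = 1.2771
Δt' = γ(Δt − vΔx/c²) = 1.2771 × (8.52 μs − 0.622×8680 m / (2.998×10^8 m/s))
= 1.2771 × (-9.4885 μs) = -12.1 μs

Δt' ≈ -12.1 μs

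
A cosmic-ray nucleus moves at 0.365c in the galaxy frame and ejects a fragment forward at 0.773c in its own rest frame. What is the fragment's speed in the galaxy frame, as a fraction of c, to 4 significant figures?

Compose boost 2: (0.773 + 0.365)/(1 + 0.773×0.365) = 1.138/1.28214 = 0.8876

u ≈ 0.8876c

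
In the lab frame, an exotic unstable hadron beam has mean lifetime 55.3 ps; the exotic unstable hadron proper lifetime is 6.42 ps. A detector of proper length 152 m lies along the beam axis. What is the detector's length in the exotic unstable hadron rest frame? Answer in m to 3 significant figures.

Time dilation ⇒ γ = Δt/τ₀ = 55.3/6.42 = 8.6137
Length contraction: L = L₀/γ = 152/8.6137 = 17.6 m

L ≈ 17.6 m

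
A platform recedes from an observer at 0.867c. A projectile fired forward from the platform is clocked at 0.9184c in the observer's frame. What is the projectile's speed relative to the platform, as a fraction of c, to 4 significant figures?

u' ≈ 0.2523c

Inverse velocity addition: u' = (u − v)/(1 − uv/c²)
= (0.9184 − 0.867)/(1 − 0.9184×0.867) = 0.05140/0.203747 = 0.2523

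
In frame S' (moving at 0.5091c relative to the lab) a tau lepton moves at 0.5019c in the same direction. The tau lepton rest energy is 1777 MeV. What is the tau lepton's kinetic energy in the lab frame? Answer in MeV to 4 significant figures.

K ≈ 1220 MeV

u_lab = (0.5019 + 0.5091)/(1 + 0.5019×0.5091) = 0.8052458
γ = 1/√(1 − 0.8052458²) = 1.68651
K = (γ − 1)m₀c² = (1.68651 − 1) × 1777 = 0.686508 × 1777 = 1220 MeV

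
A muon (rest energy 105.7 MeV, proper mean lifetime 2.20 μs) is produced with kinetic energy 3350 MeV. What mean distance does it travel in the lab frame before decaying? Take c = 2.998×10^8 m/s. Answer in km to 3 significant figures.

γ = 1 + K/(m₀c²) = 1 + 3350/105.7 = 32.693
β = √(1 − 1/γ²) = 0.99953
Dilated lifetime: γτ₀ = 32.693 × 2.20 μs = 71.926 μs
d = βc·γτ₀ = 0.99953 × (2.998×10^8 m/s) × 7.1926×10^-5 s = 21.6 km

d ≈ 21.6 km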